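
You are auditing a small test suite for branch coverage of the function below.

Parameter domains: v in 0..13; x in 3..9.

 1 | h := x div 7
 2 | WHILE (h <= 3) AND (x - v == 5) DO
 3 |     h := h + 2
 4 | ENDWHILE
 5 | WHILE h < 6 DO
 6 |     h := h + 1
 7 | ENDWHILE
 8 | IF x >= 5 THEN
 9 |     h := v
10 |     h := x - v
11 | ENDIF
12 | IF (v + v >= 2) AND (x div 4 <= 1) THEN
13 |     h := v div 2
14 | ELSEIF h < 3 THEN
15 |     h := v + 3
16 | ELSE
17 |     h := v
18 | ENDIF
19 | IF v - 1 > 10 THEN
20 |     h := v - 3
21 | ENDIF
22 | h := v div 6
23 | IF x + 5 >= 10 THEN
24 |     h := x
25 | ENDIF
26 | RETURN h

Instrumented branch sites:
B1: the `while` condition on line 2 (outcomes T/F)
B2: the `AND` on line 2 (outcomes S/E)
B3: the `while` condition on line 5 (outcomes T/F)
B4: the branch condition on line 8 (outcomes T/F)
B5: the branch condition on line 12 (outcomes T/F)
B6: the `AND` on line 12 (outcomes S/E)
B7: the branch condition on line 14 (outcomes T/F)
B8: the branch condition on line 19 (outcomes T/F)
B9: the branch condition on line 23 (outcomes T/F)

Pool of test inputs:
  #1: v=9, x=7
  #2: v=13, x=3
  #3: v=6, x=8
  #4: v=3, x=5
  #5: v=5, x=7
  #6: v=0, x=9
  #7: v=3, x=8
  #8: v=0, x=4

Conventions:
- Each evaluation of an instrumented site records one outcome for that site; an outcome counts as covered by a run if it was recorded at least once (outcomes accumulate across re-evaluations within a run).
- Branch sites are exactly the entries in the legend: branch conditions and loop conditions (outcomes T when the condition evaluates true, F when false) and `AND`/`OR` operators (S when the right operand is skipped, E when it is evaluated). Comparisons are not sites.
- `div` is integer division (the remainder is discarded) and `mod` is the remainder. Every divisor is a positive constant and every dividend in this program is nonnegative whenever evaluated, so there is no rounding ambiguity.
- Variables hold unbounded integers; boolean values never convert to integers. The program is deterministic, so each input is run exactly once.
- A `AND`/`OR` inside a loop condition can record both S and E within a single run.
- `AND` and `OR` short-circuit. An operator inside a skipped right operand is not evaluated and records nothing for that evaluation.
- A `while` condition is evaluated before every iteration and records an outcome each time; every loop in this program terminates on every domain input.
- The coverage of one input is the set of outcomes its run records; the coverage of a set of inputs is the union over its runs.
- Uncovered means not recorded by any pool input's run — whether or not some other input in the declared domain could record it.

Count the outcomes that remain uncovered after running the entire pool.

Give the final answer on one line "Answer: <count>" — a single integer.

input #1 (v=9, x=7): covers B1=F, B2=E, B3=T, B3=F, B4=T, B5=T, B6=E, B8=F, B9=T
input #2 (v=13, x=3): covers B1=F, B2=E, B3=T, B3=F, B4=F, B5=T, B6=E, B8=T, B9=F
input #3 (v=6, x=8): covers B1=F, B2=E, B3=T, B3=F, B4=T, B5=F, B6=E, B7=T, B8=F, B9=T
input #4 (v=3, x=5): covers B1=F, B2=E, B3=T, B3=F, B4=T, B5=T, B6=E, B8=F, B9=T
input #5 (v=5, x=7): covers B1=F, B2=E, B3=T, B3=F, B4=T, B5=T, B6=E, B8=F, B9=T
input #6 (v=0, x=9): covers B1=F, B2=E, B3=T, B3=F, B4=T, B5=F, B6=S, B7=F, B8=F, B9=T
input #7 (v=3, x=8): covers B1=T, B1=F, B2=S, B2=E, B3=T, B3=F, B4=T, B5=F, B6=E, B7=F, B8=F, B9=T
input #8 (v=0, x=4): covers B1=F, B2=E, B3=T, B3=F, B4=F, B5=F, B6=S, B7=F, B8=F, B9=F
union over the pool: B1=T, B1=F, B2=S, B2=E, B3=T, B3=F, B4=T, B4=F, B5=T, B5=F, B6=S, B6=E, B7=T, B7=F, B8=T, B8=F, B9=T, B9=F
uncovered (0 of 18): none

Answer: 0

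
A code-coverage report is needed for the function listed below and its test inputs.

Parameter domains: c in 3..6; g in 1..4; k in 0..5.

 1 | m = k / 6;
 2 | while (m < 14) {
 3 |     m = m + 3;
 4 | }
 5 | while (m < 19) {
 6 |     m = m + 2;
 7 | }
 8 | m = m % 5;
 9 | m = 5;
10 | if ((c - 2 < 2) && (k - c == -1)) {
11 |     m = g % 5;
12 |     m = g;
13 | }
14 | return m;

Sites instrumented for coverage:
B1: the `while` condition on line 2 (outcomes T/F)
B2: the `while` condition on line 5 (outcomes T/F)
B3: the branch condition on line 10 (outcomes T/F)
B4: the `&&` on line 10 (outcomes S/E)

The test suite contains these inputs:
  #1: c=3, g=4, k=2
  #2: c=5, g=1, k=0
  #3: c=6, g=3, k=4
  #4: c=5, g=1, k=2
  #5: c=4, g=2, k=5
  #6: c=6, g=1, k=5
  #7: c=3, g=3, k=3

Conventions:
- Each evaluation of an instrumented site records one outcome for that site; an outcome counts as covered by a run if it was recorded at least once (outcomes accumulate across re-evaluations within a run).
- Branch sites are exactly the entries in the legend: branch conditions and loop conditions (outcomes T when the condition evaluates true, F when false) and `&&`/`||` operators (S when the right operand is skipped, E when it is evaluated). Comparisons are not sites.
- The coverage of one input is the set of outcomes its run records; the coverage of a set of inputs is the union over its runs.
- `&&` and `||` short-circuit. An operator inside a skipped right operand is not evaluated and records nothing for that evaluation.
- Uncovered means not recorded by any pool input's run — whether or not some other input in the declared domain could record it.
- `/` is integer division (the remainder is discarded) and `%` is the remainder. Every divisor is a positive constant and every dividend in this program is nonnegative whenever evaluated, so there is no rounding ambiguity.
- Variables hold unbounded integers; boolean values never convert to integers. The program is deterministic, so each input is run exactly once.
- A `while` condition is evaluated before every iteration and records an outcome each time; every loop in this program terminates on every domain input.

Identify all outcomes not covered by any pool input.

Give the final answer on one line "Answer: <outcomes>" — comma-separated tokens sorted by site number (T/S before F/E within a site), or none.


test 1 (c=3, g=4, k=2) fires B1->T, B1->T, B1->T, B1->T, B1->T, B1->F, B2->T, B2->T, B2->F, B4->E, B3->T; hits B1=T, B1=F, B2=T, B2=F, B3=T, B4=E
test 2 (c=5, g=1, k=0) fires B1->T, B1->T, B1->T, B1->T, B1->T, B1->F, B2->T, B2->T, B2->F, B4->S, B3->F; hits B1=T, B1=F, B2=T, B2=F, B3=F, B4=S
test 3 (c=6, g=3, k=4) fires B1->T, B1->T, B1->T, B1->T, B1->T, B1->F, B2->T, B2->T, B2->F, B4->S, B3->F; hits B1=T, B1=F, B2=T, B2=F, B3=F, B4=S
test 4 (c=5, g=1, k=2) fires B1->T, B1->T, B1->T, B1->T, B1->T, B1->F, B2->T, B2->T, B2->F, B4->S, B3->F; hits B1=T, B1=F, B2=T, B2=F, B3=F, B4=S
test 5 (c=4, g=2, k=5) fires B1->T, B1->T, B1->T, B1->T, B1->T, B1->F, B2->T, B2->T, B2->F, B4->S, B3->F; hits B1=T, B1=F, B2=T, B2=F, B3=F, B4=S
test 6 (c=6, g=1, k=5) fires B1->T, B1->T, B1->T, B1->T, B1->T, B1->F, B2->T, B2->T, B2->F, B4->S, B3->F; hits B1=T, B1=F, B2=T, B2=F, B3=F, B4=S
test 7 (c=3, g=3, k=3) fires B1->T, B1->T, B1->T, B1->T, B1->T, B1->F, B2->T, B2->T, B2->F, B4->E, B3->F; hits B1=T, B1=F, B2=T, B2=F, B3=F, B4=E
union over the pool: B1=T, B1=F, B2=T, B2=F, B3=T, B3=F, B4=S, B4=E
uncovered (0 of 8): none
Answer: none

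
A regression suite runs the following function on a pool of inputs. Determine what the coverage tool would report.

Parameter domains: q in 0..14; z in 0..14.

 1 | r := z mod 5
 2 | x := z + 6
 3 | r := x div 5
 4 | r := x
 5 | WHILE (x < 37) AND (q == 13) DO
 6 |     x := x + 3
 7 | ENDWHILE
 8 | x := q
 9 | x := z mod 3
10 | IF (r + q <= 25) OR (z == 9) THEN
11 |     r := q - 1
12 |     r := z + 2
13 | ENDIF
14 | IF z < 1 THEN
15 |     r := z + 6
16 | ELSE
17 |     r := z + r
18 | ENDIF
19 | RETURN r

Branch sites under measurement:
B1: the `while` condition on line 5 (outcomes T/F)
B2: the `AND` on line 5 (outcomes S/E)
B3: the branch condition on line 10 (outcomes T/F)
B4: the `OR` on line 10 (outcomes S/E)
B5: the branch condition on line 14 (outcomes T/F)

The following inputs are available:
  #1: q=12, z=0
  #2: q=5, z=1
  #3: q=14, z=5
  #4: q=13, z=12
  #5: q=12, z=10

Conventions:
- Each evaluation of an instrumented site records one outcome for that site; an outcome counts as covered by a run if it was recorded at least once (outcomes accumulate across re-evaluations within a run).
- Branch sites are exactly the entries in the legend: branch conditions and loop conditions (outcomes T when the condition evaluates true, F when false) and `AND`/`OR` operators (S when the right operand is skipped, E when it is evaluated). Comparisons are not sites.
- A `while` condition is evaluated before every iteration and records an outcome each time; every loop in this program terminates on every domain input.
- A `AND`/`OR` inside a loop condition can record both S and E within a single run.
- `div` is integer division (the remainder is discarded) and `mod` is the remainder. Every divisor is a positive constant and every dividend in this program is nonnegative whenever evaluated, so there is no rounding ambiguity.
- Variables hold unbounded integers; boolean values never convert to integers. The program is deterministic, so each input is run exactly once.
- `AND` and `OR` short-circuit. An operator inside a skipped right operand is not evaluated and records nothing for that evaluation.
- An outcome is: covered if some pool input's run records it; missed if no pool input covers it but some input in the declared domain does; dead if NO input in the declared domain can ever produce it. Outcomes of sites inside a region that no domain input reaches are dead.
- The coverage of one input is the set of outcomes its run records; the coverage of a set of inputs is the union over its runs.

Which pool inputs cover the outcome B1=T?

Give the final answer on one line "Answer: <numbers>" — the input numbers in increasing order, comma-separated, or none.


input #1 (q=12, z=0): does not produce B1=T
input #2 (q=5, z=1): does not produce B1=T
input #3 (q=14, z=5): does not produce B1=T
input #4 (q=13, z=12): produces B1=T
input #5 (q=12, z=10): does not produce B1=T
Answer: 4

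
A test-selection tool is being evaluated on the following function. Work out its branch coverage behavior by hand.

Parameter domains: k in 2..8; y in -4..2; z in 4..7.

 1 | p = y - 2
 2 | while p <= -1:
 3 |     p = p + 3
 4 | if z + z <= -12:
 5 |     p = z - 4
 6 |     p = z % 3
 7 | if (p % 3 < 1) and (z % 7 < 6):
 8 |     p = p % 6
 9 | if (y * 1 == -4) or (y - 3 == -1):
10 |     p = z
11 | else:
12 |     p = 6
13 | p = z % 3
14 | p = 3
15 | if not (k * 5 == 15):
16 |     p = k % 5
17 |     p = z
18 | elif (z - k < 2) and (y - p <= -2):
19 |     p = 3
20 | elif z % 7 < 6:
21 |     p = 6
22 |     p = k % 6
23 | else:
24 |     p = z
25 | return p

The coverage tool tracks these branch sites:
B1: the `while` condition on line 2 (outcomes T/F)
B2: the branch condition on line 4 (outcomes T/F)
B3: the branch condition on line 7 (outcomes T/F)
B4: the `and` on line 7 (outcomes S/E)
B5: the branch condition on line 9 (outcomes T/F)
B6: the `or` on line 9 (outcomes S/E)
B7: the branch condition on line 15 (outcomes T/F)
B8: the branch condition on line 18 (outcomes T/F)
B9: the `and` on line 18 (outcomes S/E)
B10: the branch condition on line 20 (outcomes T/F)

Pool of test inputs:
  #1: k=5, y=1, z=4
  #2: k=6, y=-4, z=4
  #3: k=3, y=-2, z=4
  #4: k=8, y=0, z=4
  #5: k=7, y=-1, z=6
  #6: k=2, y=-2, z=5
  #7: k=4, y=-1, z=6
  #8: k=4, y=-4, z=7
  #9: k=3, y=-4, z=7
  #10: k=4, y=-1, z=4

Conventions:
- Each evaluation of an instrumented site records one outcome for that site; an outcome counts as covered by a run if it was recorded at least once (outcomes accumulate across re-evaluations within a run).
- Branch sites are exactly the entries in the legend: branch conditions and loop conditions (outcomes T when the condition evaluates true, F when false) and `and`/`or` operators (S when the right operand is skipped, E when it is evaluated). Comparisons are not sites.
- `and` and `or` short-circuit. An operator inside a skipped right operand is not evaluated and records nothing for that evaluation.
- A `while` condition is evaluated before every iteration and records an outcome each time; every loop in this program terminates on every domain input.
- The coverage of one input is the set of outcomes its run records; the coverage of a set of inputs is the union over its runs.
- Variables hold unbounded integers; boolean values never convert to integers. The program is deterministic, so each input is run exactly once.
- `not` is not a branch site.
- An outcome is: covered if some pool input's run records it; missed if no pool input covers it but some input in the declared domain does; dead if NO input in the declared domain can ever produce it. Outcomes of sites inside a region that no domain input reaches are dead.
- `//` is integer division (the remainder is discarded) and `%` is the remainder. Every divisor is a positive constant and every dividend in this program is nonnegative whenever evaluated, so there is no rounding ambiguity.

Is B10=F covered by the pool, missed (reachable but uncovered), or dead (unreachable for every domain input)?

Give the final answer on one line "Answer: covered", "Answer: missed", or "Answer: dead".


no pool input records B10=F
but domain input (k=3, y=-4, z=6) does record it -> reachable, so missed
Answer: missed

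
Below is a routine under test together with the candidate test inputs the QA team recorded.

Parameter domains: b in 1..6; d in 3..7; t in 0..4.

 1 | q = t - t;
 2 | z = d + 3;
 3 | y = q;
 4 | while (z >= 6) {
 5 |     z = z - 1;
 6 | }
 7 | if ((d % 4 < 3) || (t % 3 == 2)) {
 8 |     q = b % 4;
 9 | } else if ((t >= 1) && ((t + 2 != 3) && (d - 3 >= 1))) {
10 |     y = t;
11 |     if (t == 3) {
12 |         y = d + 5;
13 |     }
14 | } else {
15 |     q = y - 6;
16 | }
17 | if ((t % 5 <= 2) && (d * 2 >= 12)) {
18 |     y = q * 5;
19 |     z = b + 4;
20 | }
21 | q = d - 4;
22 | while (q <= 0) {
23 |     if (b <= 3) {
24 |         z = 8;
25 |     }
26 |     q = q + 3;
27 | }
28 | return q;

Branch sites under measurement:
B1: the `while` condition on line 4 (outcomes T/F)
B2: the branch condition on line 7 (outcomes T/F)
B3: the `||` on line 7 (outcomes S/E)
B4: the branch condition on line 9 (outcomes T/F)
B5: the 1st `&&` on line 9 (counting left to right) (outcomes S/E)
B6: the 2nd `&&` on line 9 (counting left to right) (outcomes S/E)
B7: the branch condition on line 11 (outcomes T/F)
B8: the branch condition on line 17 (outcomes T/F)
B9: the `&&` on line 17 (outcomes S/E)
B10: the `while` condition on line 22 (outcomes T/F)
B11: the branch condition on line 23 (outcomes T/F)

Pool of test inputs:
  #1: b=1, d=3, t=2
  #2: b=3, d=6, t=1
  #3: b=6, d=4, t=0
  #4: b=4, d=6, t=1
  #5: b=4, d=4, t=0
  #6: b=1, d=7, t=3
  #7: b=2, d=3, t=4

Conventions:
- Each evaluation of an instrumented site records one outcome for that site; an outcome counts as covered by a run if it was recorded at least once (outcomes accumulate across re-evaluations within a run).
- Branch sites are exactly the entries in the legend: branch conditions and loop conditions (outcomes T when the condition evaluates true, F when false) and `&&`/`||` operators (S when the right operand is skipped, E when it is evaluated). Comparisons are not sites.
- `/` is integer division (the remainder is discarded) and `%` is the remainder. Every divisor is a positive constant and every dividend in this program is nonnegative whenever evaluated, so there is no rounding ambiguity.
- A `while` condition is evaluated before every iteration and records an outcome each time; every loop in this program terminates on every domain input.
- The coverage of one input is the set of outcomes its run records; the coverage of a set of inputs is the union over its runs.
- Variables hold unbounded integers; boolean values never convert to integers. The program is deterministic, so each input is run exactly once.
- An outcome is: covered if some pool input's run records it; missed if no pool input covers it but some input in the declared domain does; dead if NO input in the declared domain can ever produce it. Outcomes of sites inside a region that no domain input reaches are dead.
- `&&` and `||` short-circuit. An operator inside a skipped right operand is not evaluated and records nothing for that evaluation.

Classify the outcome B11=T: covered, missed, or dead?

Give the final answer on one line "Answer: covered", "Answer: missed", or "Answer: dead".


B11=T is recorded by pool input(s) 1, 7 -> covered
Answer: covered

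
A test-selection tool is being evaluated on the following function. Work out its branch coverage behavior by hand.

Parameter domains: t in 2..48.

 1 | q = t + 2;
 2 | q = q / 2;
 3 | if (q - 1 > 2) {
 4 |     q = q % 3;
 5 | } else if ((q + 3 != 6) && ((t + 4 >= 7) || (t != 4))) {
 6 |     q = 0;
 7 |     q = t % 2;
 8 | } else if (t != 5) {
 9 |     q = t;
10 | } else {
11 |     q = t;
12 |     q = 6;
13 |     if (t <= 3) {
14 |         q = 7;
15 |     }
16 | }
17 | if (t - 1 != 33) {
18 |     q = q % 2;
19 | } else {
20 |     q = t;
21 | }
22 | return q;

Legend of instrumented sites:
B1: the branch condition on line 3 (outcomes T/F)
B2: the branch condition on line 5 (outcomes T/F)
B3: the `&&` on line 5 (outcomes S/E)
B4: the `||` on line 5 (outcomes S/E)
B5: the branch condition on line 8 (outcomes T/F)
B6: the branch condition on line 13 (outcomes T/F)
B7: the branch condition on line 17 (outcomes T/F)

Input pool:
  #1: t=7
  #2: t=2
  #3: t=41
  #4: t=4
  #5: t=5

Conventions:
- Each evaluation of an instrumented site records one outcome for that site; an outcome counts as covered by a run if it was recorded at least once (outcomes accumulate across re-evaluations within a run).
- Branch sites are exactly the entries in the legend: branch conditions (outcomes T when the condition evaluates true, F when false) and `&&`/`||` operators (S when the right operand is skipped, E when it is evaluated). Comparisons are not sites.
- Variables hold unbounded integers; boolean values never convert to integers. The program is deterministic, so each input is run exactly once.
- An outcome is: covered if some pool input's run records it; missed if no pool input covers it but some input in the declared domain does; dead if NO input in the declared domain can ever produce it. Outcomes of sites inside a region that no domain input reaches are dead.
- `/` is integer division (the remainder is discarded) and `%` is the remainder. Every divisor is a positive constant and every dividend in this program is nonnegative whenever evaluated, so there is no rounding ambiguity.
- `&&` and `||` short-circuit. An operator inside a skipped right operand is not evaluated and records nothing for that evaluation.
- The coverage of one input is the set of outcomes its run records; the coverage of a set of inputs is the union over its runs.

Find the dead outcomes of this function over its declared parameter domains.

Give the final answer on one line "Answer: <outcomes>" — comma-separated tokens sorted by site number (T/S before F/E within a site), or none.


exhaustive pass over the 47-input domain:
  B6=T: unreachable across the whole domain -> dead
  reachable outcomes have witnesses, e.g. B1=T (e.g. t=6), B1=F (e.g. t=2), B2=T (e.g. t=2), B2=F (e.g. t=4)
Answer: B6=T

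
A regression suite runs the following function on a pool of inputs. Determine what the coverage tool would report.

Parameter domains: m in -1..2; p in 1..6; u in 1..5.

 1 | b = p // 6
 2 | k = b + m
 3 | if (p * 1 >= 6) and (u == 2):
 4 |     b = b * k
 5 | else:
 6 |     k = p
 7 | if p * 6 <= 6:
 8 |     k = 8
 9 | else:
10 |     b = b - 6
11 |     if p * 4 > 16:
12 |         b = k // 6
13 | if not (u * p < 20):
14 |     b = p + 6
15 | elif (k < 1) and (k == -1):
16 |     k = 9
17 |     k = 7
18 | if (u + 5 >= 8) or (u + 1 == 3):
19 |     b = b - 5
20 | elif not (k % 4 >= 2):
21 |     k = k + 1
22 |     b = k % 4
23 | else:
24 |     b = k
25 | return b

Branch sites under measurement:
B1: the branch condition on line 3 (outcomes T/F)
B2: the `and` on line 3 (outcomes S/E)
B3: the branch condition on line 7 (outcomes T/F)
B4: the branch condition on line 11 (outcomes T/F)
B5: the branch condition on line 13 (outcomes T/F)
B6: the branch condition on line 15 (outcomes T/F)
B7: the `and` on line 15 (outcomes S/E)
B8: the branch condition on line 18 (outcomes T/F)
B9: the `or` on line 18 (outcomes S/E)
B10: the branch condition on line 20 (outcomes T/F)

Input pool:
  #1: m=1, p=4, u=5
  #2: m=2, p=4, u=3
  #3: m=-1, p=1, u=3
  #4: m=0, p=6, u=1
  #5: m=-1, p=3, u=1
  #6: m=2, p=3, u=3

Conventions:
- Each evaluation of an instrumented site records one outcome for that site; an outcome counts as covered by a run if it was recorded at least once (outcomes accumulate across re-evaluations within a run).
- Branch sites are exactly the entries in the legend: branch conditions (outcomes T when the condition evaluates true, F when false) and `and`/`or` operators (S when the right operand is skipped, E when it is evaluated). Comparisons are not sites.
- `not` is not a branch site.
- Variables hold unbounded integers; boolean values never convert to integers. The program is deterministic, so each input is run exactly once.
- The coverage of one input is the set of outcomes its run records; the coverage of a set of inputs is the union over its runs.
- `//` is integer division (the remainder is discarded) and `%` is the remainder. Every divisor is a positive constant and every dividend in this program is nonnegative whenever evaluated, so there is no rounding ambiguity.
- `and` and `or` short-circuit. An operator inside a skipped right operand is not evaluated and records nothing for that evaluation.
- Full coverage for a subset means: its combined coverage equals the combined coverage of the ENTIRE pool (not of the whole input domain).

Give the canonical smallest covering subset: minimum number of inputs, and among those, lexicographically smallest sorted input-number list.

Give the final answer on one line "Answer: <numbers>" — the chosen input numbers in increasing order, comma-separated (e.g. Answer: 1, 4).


run #1 (m=1, p=4, u=5) records B1=F, B2=S, B3=F, B4=F, B5=T, B8=T, B9=S
run #2 (m=2, p=4, u=3) records B1=F, B2=S, B3=F, B4=F, B5=F, B6=F, B7=S, B8=T, B9=S
run #3 (m=-1, p=1, u=3) records B1=F, B2=S, B3=T, B5=F, B6=F, B7=S, B8=T, B9=S
run #4 (m=0, p=6, u=1) records B1=F, B2=E, B3=F, B4=T, B5=F, B6=F, B7=S, B8=F, B9=E, B10=F
run #5 (m=-1, p=3, u=1) records B1=F, B2=S, B3=F, B4=F, B5=F, B6=F, B7=S, B8=F, B9=E, B10=F
run #6 (m=2, p=3, u=3) records B1=F, B2=S, B3=F, B4=F, B5=F, B6=F, B7=S, B8=T, B9=S
union over all inputs: B1=F, B2=S, B2=E, B3=T, B3=F, B4=T, B4=F, B5=T, B5=F, B6=F, B7=S, B8=T, B8=F, B9=S, B9=E, B10=F (16 outcomes)
every size-1 subset falls short of the 16 outcomes (best: 10/16)
every size-2 subset falls short of the 16 outcomes (best: 15/16)
size 3: inputs {1, 3, 4} cover all 16 outcomes, and no lexicographically smaller subset of this size does
Answer: 1, 3, 4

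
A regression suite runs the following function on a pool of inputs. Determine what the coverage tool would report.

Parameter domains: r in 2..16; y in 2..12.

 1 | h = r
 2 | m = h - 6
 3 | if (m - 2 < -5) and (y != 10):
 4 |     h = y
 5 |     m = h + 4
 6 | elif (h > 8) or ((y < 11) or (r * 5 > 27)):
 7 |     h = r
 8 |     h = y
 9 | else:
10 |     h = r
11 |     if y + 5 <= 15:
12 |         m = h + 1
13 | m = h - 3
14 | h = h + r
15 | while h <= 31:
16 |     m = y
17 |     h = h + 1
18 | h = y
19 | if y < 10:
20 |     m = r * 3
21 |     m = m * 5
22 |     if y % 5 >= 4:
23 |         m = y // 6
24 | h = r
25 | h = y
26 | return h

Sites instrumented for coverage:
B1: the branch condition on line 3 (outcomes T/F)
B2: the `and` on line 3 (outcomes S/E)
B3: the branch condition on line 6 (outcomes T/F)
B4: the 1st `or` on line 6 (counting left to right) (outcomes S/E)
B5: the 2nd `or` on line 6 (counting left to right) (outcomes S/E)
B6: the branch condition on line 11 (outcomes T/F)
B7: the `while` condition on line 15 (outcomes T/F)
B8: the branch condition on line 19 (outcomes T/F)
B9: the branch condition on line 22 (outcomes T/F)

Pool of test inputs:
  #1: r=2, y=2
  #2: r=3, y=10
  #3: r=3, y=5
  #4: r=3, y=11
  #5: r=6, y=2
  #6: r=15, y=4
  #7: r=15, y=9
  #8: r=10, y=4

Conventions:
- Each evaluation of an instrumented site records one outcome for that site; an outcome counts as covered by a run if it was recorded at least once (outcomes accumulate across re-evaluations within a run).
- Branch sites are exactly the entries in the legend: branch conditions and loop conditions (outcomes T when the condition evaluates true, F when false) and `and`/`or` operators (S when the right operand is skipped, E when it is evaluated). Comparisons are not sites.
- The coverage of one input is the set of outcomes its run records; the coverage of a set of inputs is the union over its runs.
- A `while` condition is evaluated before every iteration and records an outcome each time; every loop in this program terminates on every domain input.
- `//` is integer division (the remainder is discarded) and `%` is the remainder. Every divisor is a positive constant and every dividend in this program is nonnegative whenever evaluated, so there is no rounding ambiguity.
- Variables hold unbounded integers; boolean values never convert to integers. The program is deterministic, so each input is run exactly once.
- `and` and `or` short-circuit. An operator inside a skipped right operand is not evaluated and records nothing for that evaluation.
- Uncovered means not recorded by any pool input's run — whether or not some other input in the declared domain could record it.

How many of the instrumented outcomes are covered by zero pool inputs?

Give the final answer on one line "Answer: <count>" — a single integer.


run #1 (r=2, y=2) runs B2->E, B1->T, B7->T, B7->T, B7->T, B7->T, B7->T, B7->T, B7->T, B7->T, B7->T, B7->T, B7->T, B7->T, ...; records B1=T, B2=E, B7=T, B7=F, B8=T, B9=F
run #2 (r=3, y=10) runs B2->S, B1->F, B4->E, B5->S, B3->T, B7->T, B7->T, B7->T, B7->T, B7->T, B7->T, B7->T, B7->T, B7->T, ...; records B1=F, B2=S, B3=T, B4=E, B5=S, B7=T, B7=F, B8=F
run #3 (r=3, y=5) runs B2->S, B1->F, B4->E, B5->S, B3->T, B7->T, B7->T, B7->T, B7->T, B7->T, B7->T, B7->T, B7->T, B7->T, ...; records B1=F, B2=S, B3=T, B4=E, B5=S, B7=T, B7=F, B8=T, B9=F
run #4 (r=3, y=11) runs B2->S, B1->F, B4->E, B5->E, B3->F, B6->F, B7->T, B7->T, B7->T, B7->T, B7->T, B7->T, B7->T, B7->T, ...; records B1=F, B2=S, B3=F, B4=E, B5=E, B6=F, B7=T, B7=F, B8=F
run #5 (r=6, y=2) runs B2->S, B1->F, B4->E, B5->S, B3->T, B7->T, B7->T, B7->T, B7->T, B7->T, B7->T, B7->T, B7->T, B7->T, ...; records B1=F, B2=S, B3=T, B4=E, B5=S, B7=T, B7=F, B8=T, B9=F
run #6 (r=15, y=4) runs B2->S, B1->F, B4->S, B3->T, B7->T, B7->T, B7->T, B7->T, B7->T, B7->T, B7->T, B7->T, B7->T, B7->T, ...; records B1=F, B2=S, B3=T, B4=S, B7=T, B7=F, B8=T, B9=T
run #7 (r=15, y=9) runs B2->S, B1->F, B4->S, B3->T, B7->T, B7->T, B7->T, B7->T, B7->T, B7->T, B7->T, B7->T, B7->F, B8->T, ...; records B1=F, B2=S, B3=T, B4=S, B7=T, B7=F, B8=T, B9=T
run #8 (r=10, y=4) runs B2->S, B1->F, B4->S, B3->T, B7->T, B7->T, B7->T, B7->T, B7->T, B7->T, B7->T, B7->T, B7->T, B7->T, ...; records B1=F, B2=S, B3=T, B4=S, B7=T, B7=F, B8=T, B9=T
union over the pool: B1=T, B1=F, B2=S, B2=E, B3=T, B3=F, B4=S, B4=E, B5=S, B5=E, B6=F, B7=T, B7=F, B8=T, B8=F, B9=T, B9=F
uncovered (1 of 18): B6=T
Answer: 1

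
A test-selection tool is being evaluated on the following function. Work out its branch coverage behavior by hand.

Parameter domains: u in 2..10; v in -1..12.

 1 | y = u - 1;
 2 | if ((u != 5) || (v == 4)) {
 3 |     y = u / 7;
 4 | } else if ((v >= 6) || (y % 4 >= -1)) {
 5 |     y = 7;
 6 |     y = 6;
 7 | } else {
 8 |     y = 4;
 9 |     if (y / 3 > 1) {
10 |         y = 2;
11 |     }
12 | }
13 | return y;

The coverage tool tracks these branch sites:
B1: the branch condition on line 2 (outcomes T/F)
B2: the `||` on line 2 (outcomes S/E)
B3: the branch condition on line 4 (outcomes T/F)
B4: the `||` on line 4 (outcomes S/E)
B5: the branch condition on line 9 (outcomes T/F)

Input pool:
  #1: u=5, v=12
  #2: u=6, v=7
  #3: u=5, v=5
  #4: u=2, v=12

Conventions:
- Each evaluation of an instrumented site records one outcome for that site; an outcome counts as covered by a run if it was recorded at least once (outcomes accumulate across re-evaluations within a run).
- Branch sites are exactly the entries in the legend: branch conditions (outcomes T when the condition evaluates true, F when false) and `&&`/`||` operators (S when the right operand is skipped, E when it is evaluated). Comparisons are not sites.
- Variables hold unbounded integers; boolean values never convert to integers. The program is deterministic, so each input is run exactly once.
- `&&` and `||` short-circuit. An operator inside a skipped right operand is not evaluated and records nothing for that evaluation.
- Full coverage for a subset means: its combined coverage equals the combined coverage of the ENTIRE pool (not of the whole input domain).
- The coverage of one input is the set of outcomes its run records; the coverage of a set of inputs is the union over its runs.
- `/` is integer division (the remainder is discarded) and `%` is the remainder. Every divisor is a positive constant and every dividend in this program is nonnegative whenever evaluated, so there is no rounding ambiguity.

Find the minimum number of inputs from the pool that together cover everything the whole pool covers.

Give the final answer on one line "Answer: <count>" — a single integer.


#1 (u=5, v=12) -> B2->E, B1->F, B4->S, B3->T; covered: B1=F, B2=E, B3=T, B4=S
#2 (u=6, v=7) -> B2->S, B1->T; covered: B1=T, B2=S
#3 (u=5, v=5) -> B2->E, B1->F, B4->E, B3->T; covered: B1=F, B2=E, B3=T, B4=E
#4 (u=2, v=12) -> B2->S, B1->T; covered: B1=T, B2=S
union over all inputs: B1=T, B1=F, B2=S, B2=E, B3=T, B4=S, B4=E (7 outcomes)
every size-1 subset falls short of the 7 outcomes (best: 4/7)
every size-2 subset falls short of the 7 outcomes (best: 6/7)
inputs {1, 2, 3} (size 3) cover everything; no size-3 subset with a lexicographically smaller index list covers all 7
Answer: 3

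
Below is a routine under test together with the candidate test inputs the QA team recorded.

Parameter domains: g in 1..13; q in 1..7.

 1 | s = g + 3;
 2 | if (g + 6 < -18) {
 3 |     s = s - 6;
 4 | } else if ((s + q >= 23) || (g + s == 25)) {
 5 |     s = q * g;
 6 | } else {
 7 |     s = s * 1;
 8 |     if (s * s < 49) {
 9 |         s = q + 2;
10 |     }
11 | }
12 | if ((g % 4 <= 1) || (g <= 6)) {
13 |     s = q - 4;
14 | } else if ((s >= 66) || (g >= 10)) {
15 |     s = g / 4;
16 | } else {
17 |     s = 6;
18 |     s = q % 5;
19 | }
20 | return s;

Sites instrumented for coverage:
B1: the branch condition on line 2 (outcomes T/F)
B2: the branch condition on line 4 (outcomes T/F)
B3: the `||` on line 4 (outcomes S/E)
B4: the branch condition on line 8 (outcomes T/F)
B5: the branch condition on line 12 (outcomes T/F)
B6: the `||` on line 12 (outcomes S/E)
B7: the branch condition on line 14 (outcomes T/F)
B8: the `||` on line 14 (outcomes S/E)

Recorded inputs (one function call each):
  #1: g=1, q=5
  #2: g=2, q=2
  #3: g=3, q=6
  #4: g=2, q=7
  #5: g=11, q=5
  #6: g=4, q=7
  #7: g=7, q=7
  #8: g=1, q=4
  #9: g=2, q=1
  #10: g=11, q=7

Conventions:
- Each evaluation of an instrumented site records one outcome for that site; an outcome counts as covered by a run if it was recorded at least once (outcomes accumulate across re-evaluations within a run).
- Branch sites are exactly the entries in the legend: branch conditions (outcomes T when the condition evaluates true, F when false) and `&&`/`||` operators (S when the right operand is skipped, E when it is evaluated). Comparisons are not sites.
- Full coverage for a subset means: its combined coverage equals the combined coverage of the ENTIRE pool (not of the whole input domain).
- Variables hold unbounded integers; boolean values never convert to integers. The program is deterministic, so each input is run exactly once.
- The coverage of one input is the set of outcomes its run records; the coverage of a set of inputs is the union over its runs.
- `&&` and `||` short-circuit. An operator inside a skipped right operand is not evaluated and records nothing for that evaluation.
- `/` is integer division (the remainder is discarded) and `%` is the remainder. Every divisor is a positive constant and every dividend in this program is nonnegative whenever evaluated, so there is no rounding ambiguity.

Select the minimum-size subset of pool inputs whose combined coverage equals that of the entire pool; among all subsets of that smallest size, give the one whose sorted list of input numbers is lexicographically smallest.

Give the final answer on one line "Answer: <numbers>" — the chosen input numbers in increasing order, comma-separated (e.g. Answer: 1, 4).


input #1, g=1, q=5: outcomes B1=F, B2=F, B3=E, B4=T, B5=T, B6=S
input #2, g=2, q=2: outcomes B1=F, B2=F, B3=E, B4=T, B5=T, B6=E
input #3, g=3, q=6: outcomes B1=F, B2=F, B3=E, B4=T, B5=T, B6=E
input #4, g=2, q=7: outcomes B1=F, B2=F, B3=E, B4=T, B5=T, B6=E
input #5, g=11, q=5: outcomes B1=F, B2=T, B3=E, B5=F, B6=E, B7=T, B8=E
input #6, g=4, q=7: outcomes B1=F, B2=F, B3=E, B4=F, B5=T, B6=S
input #7, g=7, q=7: outcomes B1=F, B2=F, B3=E, B4=F, B5=F, B6=E, B7=F, B8=E
input #8, g=1, q=4: outcomes B1=F, B2=F, B3=E, B4=T, B5=T, B6=S
input #9, g=2, q=1: outcomes B1=F, B2=F, B3=E, B4=T, B5=T, B6=E
input #10, g=11, q=7: outcomes B1=F, B2=T, B3=E, B5=F, B6=E, B7=T, B8=S
union over all inputs: B1=F, B2=T, B2=F, B3=E, B4=T, B4=F, B5=T, B5=F, B6=S, B6=E, B7=T, B7=F, B8=S, B8=E (14 outcomes)
every size-1 subset falls short of the 14 outcomes (best: 8/14)
every size-2 subset falls short of the 14 outcomes (best: 11/14)
inputs {1, 7, 10} (size 3) cover everything; no size-3 subset with a lexicographically smaller index list covers all 14
Answer: 1, 7, 10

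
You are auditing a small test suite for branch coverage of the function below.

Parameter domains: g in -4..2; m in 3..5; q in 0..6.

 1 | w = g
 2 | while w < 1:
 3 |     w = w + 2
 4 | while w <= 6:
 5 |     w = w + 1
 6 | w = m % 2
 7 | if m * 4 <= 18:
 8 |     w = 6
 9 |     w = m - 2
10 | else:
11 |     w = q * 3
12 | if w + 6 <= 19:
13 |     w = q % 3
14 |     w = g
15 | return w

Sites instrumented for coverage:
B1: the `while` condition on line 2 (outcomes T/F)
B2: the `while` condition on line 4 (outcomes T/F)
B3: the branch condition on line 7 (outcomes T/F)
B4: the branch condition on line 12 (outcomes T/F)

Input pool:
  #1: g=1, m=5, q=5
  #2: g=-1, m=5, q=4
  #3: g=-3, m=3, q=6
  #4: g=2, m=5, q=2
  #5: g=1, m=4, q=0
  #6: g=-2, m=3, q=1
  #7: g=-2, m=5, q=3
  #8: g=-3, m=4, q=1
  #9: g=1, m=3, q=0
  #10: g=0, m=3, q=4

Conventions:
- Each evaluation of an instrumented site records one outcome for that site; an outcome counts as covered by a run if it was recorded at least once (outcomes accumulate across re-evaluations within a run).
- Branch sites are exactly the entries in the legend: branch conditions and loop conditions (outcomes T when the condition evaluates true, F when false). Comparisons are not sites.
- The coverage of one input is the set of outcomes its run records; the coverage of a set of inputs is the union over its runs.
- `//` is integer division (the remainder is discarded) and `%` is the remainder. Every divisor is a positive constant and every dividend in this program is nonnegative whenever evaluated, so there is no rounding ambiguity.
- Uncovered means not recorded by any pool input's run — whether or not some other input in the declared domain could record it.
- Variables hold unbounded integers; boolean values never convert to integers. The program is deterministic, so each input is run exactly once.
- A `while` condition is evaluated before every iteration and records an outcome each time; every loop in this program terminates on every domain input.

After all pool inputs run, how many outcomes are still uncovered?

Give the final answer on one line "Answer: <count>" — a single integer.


input #1 (g=1, m=5, q=5): events B1->F, B2->T, B2->T, B2->T, B2->T, B2->T, B2->T, B2->F, B3->F, B4->F; covers B1=F, B2=T, B2=F, B3=F, B4=F
input #2 (g=-1, m=5, q=4): events B1->T, B1->F, B2->T, B2->T, B2->T, B2->T, B2->T, B2->T, B2->F, B3->F, B4->T; covers B1=T, B1=F, B2=T, B2=F, B3=F, B4=T
input #3 (g=-3, m=3, q=6): events B1->T, B1->T, B1->F, B2->T, B2->T, B2->T, B2->T, B2->T, B2->T, B2->F, B3->T, B4->T; covers B1=T, B1=F, B2=T, B2=F, B3=T, B4=T
input #4 (g=2, m=5, q=2): events B1->F, B2->T, B2->T, B2->T, B2->T, B2->T, B2->F, B3->F, B4->T; covers B1=F, B2=T, B2=F, B3=F, B4=T
input #5 (g=1, m=4, q=0): events B1->F, B2->T, B2->T, B2->T, B2->T, B2->T, B2->T, B2->F, B3->T, B4->T; covers B1=F, B2=T, B2=F, B3=T, B4=T
input #6 (g=-2, m=3, q=1): events B1->T, B1->T, B1->F, B2->T, B2->T, B2->T, B2->T, B2->T, B2->F, B3->T, B4->T; covers B1=T, B1=F, B2=T, B2=F, B3=T, B4=T
input #7 (g=-2, m=5, q=3): events B1->T, B1->T, B1->F, B2->T, B2->T, B2->T, B2->T, B2->T, B2->F, B3->F, B4->T; covers B1=T, B1=F, B2=T, B2=F, B3=F, B4=T
input #8 (g=-3, m=4, q=1): events B1->T, B1->T, B1->F, B2->T, B2->T, B2->T, B2->T, B2->T, B2->T, B2->F, B3->T, B4->T; covers B1=T, B1=F, B2=T, B2=F, B3=T, B4=T
input #9 (g=1, m=3, q=0): events B1->F, B2->T, B2->T, B2->T, B2->T, B2->T, B2->T, B2->F, B3->T, B4->T; covers B1=F, B2=T, B2=F, B3=T, B4=T
input #10 (g=0, m=3, q=4): events B1->T, B1->F, B2->T, B2->T, B2->T, B2->T, B2->T, B2->F, B3->T, B4->T; covers B1=T, B1=F, B2=T, B2=F, B3=T, B4=T
union over the pool: B1=T, B1=F, B2=T, B2=F, B3=T, B3=F, B4=T, B4=F
uncovered (0 of 8): none
Answer: 0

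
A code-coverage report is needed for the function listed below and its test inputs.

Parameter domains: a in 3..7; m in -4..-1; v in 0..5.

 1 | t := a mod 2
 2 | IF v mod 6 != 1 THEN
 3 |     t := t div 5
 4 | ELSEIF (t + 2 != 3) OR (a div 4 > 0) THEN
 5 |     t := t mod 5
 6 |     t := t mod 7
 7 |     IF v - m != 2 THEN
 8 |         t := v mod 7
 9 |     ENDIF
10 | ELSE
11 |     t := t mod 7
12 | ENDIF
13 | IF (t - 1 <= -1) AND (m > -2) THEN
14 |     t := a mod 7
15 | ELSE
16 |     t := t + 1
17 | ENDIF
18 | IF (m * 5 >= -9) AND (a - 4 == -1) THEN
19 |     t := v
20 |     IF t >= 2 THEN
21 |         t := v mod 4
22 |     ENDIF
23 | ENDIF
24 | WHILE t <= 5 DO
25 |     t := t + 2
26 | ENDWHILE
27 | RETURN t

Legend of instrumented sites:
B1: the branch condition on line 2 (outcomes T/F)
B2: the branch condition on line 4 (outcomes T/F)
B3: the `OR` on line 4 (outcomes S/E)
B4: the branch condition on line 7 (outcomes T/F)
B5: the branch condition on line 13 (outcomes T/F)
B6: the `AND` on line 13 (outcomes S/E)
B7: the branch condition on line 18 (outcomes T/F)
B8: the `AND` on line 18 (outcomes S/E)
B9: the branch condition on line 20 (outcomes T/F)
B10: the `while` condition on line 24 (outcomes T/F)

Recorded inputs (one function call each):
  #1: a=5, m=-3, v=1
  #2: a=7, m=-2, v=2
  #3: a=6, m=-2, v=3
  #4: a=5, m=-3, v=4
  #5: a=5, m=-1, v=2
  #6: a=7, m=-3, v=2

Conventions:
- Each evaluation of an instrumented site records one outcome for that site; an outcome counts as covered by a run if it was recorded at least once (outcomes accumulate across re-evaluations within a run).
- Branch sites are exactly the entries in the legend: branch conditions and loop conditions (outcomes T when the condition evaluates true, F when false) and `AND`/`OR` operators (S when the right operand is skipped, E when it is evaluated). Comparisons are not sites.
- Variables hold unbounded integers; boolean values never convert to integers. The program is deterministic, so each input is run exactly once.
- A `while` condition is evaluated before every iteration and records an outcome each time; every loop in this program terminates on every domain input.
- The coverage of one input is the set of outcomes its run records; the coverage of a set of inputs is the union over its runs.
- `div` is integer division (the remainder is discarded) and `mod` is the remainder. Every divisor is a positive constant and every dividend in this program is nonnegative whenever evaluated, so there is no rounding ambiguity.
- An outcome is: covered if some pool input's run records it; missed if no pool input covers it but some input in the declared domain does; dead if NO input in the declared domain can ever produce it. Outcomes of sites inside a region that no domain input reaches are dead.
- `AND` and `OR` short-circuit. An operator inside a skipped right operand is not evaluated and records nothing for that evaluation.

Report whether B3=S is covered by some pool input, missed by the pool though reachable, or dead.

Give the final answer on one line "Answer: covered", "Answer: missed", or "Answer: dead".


no pool input records B3=S
but domain input (a=4, m=-4, v=1) does record it -> reachable, so missed
Answer: missed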